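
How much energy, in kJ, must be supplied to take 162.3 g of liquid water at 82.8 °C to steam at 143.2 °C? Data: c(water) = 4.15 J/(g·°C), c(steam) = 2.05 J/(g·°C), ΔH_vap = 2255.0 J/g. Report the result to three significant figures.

q = 392 kJ

q1 (heat water 82.8→100.0 °C): 162.3 × 4.15 × 17.2 = 11585 J
q2 (vaporize at 100 °C): 162.3 × 2255.0 = 365987 J
q3 (heat steam 100.0→143.2 °C): 162.3 × 2.05 × 43.2 = 14373 J
Total: 11585 + 365987 + 14373 = 391945 J = 392 kJ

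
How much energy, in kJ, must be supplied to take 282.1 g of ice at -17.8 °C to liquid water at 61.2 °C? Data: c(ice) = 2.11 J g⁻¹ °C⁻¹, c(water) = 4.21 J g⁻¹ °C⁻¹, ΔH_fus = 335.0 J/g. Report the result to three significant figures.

q = 178 kJ

q1 (heat ice -17.8→0.0 °C): 282.1 × 2.11 × 17.8 = 10595 J
q2 (melt at 0 °C): 282.1 × 335.0 = 94504 J
q3 (heat water 0.0→61.2 °C): 282.1 × 4.21 × 61.2 = 72684 J
Total: 10595 + 94504 + 72684 = 177783 J = 178 kJ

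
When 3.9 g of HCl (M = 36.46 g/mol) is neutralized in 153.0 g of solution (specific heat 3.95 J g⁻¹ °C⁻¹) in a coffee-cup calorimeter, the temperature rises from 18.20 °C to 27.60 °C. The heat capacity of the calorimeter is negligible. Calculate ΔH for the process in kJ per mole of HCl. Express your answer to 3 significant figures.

ΔH = -53.1 kJ/mol

|ΔT| = |27.60 − 18.20| = 9.40 °C
|q_surr| = (153.0 × 3.95) × 9.40 = 604.35 × 9.40 = 5681 J
n(HCl) = 3.9 / 36.46 = 0.1070 mol
Temperature rose, so q_rxn = −|q_surr| = -5.681 kJ
ΔH = q_rxn / n = -53.09 kJ/mol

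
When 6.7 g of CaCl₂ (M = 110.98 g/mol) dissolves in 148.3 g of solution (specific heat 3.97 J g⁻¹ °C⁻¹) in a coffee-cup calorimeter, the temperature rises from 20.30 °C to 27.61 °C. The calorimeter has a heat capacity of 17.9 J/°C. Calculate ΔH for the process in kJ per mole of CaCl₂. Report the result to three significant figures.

ΔH = -73.5 kJ/mol

|ΔT| = |27.61 − 20.30| = 7.31 °C
|q_surr| = (148.3 × 3.97 + 17.9) × 7.31 = 606.651 × 7.31 = 4435 J
n(CaCl₂) = 6.7 / 110.98 = 0.06037 mol
Temperature rose, so q_rxn = −|q_surr| = -4.435 kJ
ΔH = q_rxn / n = -73.46 kJ/mol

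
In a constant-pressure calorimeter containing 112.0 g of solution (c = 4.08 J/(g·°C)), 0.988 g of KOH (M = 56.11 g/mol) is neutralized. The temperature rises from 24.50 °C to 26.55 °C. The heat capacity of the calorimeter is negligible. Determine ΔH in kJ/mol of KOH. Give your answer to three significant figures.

|ΔT| = |26.55 − 24.50| = 2.05 °C
|q_surr| = (112.0 × 4.08) × 2.05 = 456.96 × 2.05 = 936.8 J
n(KOH) = 0.988 / 56.11 = 0.01761 mol
Temperature rose, so q_rxn = −|q_surr| = -0.9368 kJ
ΔH = q_rxn / n = -53.20 kJ/mol

ΔH = -53.2 kJ/mol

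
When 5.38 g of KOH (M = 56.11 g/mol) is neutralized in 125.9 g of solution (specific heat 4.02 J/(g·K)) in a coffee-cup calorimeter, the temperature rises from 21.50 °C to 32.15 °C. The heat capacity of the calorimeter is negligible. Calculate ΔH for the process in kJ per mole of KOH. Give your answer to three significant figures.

|ΔT| = |32.15 − 21.50| = 10.65 °C
|q_surr| = (125.9 × 4.02) × 10.65 = 506.118 × 10.65 = 5390 J
n(KOH) = 5.38 / 56.11 = 0.09588 mol
Temperature rose, so q_rxn = −|q_surr| = -5.390 kJ
ΔH = q_rxn / n = -56.22 kJ/mol

ΔH = -56.2 kJ/mol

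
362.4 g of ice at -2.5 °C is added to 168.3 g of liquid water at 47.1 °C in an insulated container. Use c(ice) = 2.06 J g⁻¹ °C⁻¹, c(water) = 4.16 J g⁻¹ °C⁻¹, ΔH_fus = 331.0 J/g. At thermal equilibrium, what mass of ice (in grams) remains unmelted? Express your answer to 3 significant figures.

Heat to warm all ice to 0 °C: 362.4×2.06×2.5 = 1866.4 J
Heat released by water cooling to 0 °C: 168.3×4.16×47.1 = 32976 J
32976 J < 1866.4 + 362.4×331.0 = 121820.8 J, so not all ice melts; final T = 0 °C.
Heat left for melting: 32976 − 1866.4 = 31109.6 J
Mass melted = 31109.6 / 331.0 = 93.99 g
Ice remaining = 362.4 − 93.99 = 268.41 g

m_ice remaining = 268 g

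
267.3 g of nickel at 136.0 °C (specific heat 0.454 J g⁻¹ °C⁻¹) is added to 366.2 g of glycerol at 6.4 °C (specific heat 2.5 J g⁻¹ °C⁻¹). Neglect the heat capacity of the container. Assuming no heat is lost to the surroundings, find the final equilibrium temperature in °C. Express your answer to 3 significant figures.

Heat lost by nickel = heat gained by glycerol.
(267.3)(0.454)(136.0 − T) = (366.2)(2.5)(T − 6.4)
121.3542 (136.0 − T) = 915.5 (T − 6.4)
16504 − 121.3542 T = 915.5 T − 5859.2
22363.2 = 1036.8542 T
T = 21.57 °C

T_f = 21.6 °C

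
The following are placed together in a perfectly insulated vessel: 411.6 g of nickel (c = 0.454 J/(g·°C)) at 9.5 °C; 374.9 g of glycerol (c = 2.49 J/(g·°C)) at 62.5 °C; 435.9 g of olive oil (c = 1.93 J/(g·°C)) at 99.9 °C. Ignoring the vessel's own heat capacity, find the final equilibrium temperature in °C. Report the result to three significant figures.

T_f = 73.5 °C

Σ mᵢcᵢ(T − Tᵢ) = 0  ⇒  T = Σ mᵢcᵢTᵢ / Σ mᵢcᵢ
Σ mᵢcᵢ = 411.6×0.454 + 374.9×2.49 + 435.9×1.93 = 1961.6544
Σ mᵢcᵢTᵢ = 186.8664×9.5 + 933.501×62.5 + 841.287×99.9 = 144160
T = 144160 / 1961.6544 = 73.49 °C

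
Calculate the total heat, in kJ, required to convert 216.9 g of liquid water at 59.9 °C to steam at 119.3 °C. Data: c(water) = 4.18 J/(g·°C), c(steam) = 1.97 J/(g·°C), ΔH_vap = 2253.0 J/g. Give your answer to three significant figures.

q1 (heat water 59.9→100.0 °C): 216.9 × 4.18 × 40.1 = 36356 J
q2 (vaporize at 100 °C): 216.9 × 2253.0 = 488676 J
q3 (heat steam 100.0→119.3 °C): 216.9 × 1.97 × 19.3 = 8247 J
Total: 36356 + 488676 + 8247 = 533279 J = 533 kJ

q = 533 kJ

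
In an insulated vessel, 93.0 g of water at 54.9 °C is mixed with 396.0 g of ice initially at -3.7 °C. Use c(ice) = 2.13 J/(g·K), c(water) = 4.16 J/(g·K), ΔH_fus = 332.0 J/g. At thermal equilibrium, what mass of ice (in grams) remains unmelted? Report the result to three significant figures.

m_ice remaining = 341 g

Heat to warm all ice to 0 °C: 396.0×2.13×3.7 = 3120.9 J
Heat released by water cooling to 0 °C: 93.0×4.16×54.9 = 21240 J
21240 J < 3120.9 + 396.0×332.0 = 134592.9 J, so not all ice melts; final T = 0 °C.
Heat left for melting: 21240 − 3120.9 = 18119.1 J
Mass melted = 18119.1 / 332.0 = 54.58 g
Ice remaining = 396.0 − 54.58 = 341.42 g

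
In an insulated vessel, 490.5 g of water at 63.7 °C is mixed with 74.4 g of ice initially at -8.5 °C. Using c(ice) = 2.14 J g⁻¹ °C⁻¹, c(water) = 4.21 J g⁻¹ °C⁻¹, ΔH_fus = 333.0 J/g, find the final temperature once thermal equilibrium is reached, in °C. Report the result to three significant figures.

T_f = 44.3 °C

Heat to bring ice to 0 °C and melt it: q₁ = 74.4×2.14×8.5 + 74.4×333.0 = 26129 J
Heat the water can supply cooling to 0 °C: 490.5×4.21×63.7 = 131541 J > q₁, so all ice melts.
Energy balance: 490.5×4.21×(63.7 − T) = 26129 + 74.4×4.21×(T − 0)
2065.005(63.7 − T) = 26129 + 313.224 T
131541 − 26129 = 2378.229 T
T = 105412 / 2378.229 = 44.32 °C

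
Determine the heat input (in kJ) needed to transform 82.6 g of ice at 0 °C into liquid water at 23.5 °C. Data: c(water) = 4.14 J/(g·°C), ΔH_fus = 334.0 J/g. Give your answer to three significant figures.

q = 35.6 kJ

q1 (melt at 0 °C): 82.6 × 334.0 = 27588 J
q2 (heat water 0.0→23.5 °C): 82.6 × 4.14 × 23.5 = 8036 J
Total: 27588 + 8036 = 35624 J = 35.6 kJ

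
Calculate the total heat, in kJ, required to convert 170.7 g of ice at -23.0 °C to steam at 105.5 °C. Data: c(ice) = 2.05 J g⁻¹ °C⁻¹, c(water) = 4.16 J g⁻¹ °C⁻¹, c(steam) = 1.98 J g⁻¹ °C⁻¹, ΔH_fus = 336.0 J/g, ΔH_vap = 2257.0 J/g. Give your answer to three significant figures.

q1 (heat ice -23.0→0.0 °C): 170.7 × 2.05 × 23.0 = 8049 J
q2 (melt at 0 °C): 170.7 × 336.0 = 57355 J
q3 (heat water 0.0→100.0 °C): 170.7 × 4.16 × 100.0 = 71011 J
q4 (vaporize at 100 °C): 170.7 × 2257.0 = 385270 J
q5 (heat steam 100.0→105.5 °C): 170.7 × 1.98 × 5.5 = 1859 J
Total: 8049 + 57355 + 71011 + 385270 + 1859 = 523544 J = 524 kJ

q = 524 kJ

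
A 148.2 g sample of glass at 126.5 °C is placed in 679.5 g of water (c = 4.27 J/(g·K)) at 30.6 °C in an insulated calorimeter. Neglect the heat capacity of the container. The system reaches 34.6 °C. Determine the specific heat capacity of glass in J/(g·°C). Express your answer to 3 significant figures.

q_gained = (679.5 × 4.27) × (34.6 − 30.6) = 11610 J
q_lost = 148.2 × c × (126.5 − 34.6) = 13619.58 c
Set equal: c = 11610 / 13619.58 = 0.852 J/(g·°C)

c = 0.852 J/(g·°C)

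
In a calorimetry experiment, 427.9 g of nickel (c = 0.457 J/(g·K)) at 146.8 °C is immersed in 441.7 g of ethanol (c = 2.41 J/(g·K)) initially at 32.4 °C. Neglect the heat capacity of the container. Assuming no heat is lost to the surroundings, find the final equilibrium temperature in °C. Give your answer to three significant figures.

Heat lost by nickel = heat gained by ethanol.
(427.9)(0.457)(146.8 − T) = (441.7)(2.41)(T − 32.4)
195.5503 (146.8 − T) = 1064.497 (T − 32.4)
28707 − 195.5503 T = 1064.497 T − 34490
63197 = 1260.0473 T
T = 50.15 °C

T_f = 50.2 °C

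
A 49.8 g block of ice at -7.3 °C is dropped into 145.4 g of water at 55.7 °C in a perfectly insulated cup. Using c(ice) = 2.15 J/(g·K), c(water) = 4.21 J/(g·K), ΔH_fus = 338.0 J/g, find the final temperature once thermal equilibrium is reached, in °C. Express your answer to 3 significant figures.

Heat to bring ice to 0 °C and melt it: q₁ = 49.8×2.15×7.3 + 49.8×338.0 = 17614 J
Heat the water can supply cooling to 0 °C: 145.4×4.21×55.7 = 34095.9 J > q₁, so all ice melts.
Energy balance: 145.4×4.21×(55.7 − T) = 17614 + 49.8×4.21×(T − 0)
612.134(55.7 − T) = 17614 + 209.658 T
34095.9 − 17614 = 821.792 T
T = 16481.9 / 821.792 = 20.06 °C

T_f = 20.1 °C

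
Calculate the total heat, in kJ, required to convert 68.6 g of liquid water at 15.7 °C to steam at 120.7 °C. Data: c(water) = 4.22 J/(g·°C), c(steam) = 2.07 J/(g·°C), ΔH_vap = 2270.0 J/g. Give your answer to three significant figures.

q1 (heat water 15.7→100.0 °C): 68.6 × 4.22 × 84.3 = 24404 J
q2 (vaporize at 100 °C): 68.6 × 2270.0 = 155722 J
q3 (heat steam 100.0→120.7 °C): 68.6 × 2.07 × 20.7 = 2939 J
Total: 24404 + 155722 + 2939 = 183065 J = 183 kJ

q = 183 kJ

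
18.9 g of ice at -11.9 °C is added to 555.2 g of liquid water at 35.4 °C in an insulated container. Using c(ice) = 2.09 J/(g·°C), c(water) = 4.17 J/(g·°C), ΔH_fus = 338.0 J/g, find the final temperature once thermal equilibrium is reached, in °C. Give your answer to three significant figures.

Heat to bring ice to 0 °C and melt it: q₁ = 18.9×2.09×11.9 + 18.9×338.0 = 6858.3 J
Heat the water can supply cooling to 0 °C: 555.2×4.17×35.4 = 81957.5 J > q₁, so all ice melts.
Energy balance: 555.2×4.17×(35.4 − T) = 6858.3 + 18.9×4.17×(T − 0)
2315.184(35.4 − T) = 6858.3 + 78.813 T
81957.5 − 6858.3 = 2393.997 T
T = 75099.2 / 2393.997 = 31.37 °C

T_f = 31.4 °C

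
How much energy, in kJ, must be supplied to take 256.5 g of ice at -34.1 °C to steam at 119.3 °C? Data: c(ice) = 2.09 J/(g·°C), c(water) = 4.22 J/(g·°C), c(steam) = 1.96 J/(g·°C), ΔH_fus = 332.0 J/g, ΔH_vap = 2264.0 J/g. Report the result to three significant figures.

q = 802 kJ

q1 (heat ice -34.1→0.0 °C): 256.5 × 2.09 × 34.1 = 18280 J
q2 (melt at 0 °C): 256.5 × 332.0 = 85158 J
q3 (heat water 0.0→100.0 °C): 256.5 × 4.22 × 100.0 = 108243 J
q4 (vaporize at 100 °C): 256.5 × 2264.0 = 580716 J
q5 (heat steam 100.0→119.3 °C): 256.5 × 1.96 × 19.3 = 9703 J
Total: 18280 + 85158 + 108243 + 580716 + 9703 = 802100 J = 802 kJ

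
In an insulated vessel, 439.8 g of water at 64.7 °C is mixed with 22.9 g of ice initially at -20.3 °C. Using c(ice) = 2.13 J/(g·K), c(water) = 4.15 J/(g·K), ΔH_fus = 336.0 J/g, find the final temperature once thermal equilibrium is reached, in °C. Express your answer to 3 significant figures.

T_f = 57.0 °C

Heat to bring ice to 0 °C and melt it: q₁ = 22.9×2.13×20.3 + 22.9×336.0 = 8684.6 J
Heat the water can supply cooling to 0 °C: 439.8×4.15×64.7 = 118088 J > q₁, so all ice melts.
Energy balance: 439.8×4.15×(64.7 − T) = 8684.6 + 22.9×4.15×(T − 0)
1825.17(64.7 − T) = 8684.6 + 95.035 T
118088 − 8684.6 = 1920.205 T
T = 109403.4 / 1920.205 = 56.97 °C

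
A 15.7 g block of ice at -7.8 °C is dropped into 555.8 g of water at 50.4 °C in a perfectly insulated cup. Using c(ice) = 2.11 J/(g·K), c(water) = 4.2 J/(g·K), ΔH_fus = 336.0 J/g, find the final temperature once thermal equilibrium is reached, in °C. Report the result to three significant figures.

Heat to bring ice to 0 °C and melt it: q₁ = 15.7×2.11×7.8 + 15.7×336.0 = 5533.6 J
Heat the water can supply cooling to 0 °C: 555.8×4.2×50.4 = 117652 J > q₁, so all ice melts.
Energy balance: 555.8×4.2×(50.4 − T) = 5533.6 + 15.7×4.2×(T − 0)
2334.36(50.4 − T) = 5533.6 + 65.94 T
117652 − 5533.6 = 2400.30 T
T = 112118.4 / 2400.30 = 46.71 °C

T_f = 46.7 °C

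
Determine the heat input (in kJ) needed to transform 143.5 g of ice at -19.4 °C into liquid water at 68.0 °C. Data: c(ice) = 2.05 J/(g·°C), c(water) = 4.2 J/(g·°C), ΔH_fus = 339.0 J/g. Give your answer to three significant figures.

q1 (heat ice -19.4→0.0 °C): 143.5 × 2.05 × 19.4 = 5707 J
q2 (melt at 0 °C): 143.5 × 339.0 = 48647 J
q3 (heat water 0.0→68.0 °C): 143.5 × 4.2 × 68.0 = 40984 J
Total: 5707 + 48647 + 40984 = 95338 J = 95.3 kJ

q = 95.3 kJ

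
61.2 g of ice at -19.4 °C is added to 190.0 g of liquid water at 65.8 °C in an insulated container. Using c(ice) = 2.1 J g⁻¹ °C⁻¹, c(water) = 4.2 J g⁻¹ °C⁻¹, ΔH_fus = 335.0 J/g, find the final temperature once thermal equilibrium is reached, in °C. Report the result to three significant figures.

Heat to bring ice to 0 °C and melt it: q₁ = 61.2×2.1×19.4 + 61.2×335.0 = 22995 J
Heat the water can supply cooling to 0 °C: 190.0×4.2×65.8 = 52508.4 J > q₁, so all ice melts.
Energy balance: 190.0×4.2×(65.8 − T) = 22995 + 61.2×4.2×(T − 0)
798(65.8 − T) = 22995 + 257.04 T
52508.4 − 22995 = 1055.04 T
T = 29513.4 / 1055.04 = 27.97 °C

T_f = 28.0 °C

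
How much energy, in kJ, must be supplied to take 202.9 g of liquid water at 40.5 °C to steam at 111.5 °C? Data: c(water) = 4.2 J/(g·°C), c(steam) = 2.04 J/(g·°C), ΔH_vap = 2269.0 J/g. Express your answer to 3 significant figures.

q = 516 kJ

q1 (heat water 40.5→100.0 °C): 202.9 × 4.2 × 59.5 = 50705 J
q2 (vaporize at 100 °C): 202.9 × 2269.0 = 460380 J
q3 (heat steam 100.0→111.5 °C): 202.9 × 2.04 × 11.5 = 4760 J
Total: 50705 + 460380 + 4760 = 515845 J = 516 kJ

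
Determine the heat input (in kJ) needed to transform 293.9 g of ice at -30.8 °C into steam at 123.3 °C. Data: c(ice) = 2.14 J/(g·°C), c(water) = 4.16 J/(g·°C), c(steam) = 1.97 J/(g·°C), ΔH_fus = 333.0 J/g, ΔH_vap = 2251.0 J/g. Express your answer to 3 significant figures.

q1 (heat ice -30.8→0.0 °C): 293.9 × 2.14 × 30.8 = 19372 J
q2 (melt at 0 °C): 293.9 × 333.0 = 97869 J
q3 (heat water 0.0→100.0 °C): 293.9 × 4.16 × 100.0 = 122262 J
q4 (vaporize at 100 °C): 293.9 × 2251.0 = 661569 J
q5 (heat steam 100.0→123.3 °C): 293.9 × 1.97 × 23.3 = 13490 J
Total: 19372 + 97869 + 122262 + 661569 + 13490 = 914562 J = 915 kJ

q = 915 kJ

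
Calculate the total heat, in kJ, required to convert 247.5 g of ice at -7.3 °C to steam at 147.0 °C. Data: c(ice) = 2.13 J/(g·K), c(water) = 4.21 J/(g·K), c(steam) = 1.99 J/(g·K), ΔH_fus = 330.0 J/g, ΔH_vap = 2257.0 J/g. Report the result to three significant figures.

q1 (heat ice -7.3→0.0 °C): 247.5 × 2.13 × 7.3 = 3848 J
q2 (melt at 0 °C): 247.5 × 330.0 = 81675 J
q3 (heat water 0.0→100.0 °C): 247.5 × 4.21 × 100.0 = 104198 J
q4 (vaporize at 100 °C): 247.5 × 2257.0 = 558608 J
q5 (heat steam 100.0→147.0 °C): 247.5 × 1.99 × 47.0 = 23149 J
Total: 3848 + 81675 + 104198 + 558608 + 23149 = 771478 J = 771 kJ

q = 771 kJ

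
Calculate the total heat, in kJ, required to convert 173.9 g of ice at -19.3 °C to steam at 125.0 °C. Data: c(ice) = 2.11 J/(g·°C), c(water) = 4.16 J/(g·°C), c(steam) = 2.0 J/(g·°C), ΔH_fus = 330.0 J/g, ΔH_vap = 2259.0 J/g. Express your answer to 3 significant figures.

q = 538 kJ

q1 (heat ice -19.3→0.0 °C): 173.9 × 2.11 × 19.3 = 7082 J
q2 (melt at 0 °C): 173.9 × 330.0 = 57387 J
q3 (heat water 0.0→100.0 °C): 173.9 × 4.16 × 100.0 = 72342 J
q4 (vaporize at 100 °C): 173.9 × 2259.0 = 392840 J
q5 (heat steam 100.0→125.0 °C): 173.9 × 2.0 × 25.0 = 8695 J
Total: 7082 + 57387 + 72342 + 392840 + 8695 = 538346 J = 538 kJ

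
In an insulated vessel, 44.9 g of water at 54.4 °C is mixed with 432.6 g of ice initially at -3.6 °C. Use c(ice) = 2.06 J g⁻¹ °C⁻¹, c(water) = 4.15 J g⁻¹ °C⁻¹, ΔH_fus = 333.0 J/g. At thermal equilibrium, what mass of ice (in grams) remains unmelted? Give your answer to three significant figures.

m_ice remaining = 412 g

Heat to warm all ice to 0 °C: 432.6×2.06×3.6 = 3208.2 J
Heat released by water cooling to 0 °C: 44.9×4.15×54.4 = 10137 J
10137 J < 3208.2 + 432.6×333.0 = 147264.0 J, so not all ice melts; final T = 0 °C.
Heat left for melting: 10137 − 3208.2 = 6928.8 J
Mass melted = 6928.8 / 333.0 = 20.81 g
Ice remaining = 432.6 − 20.81 = 411.79 g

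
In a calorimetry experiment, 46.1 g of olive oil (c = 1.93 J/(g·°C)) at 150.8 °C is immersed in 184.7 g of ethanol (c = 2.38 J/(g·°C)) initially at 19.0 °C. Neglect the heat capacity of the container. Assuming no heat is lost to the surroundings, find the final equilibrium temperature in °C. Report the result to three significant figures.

Heat lost by olive oil = heat gained by ethanol.
(46.1)(1.93)(150.8 − T) = (184.7)(2.38)(T − 19.0)
88.973 (150.8 − T) = 439.586 (T − 19.0)
13417 − 88.973 T = 439.586 T − 8352.1
21769.1 = 528.559 T
T = 41.19 °C

T_f = 41.2 °C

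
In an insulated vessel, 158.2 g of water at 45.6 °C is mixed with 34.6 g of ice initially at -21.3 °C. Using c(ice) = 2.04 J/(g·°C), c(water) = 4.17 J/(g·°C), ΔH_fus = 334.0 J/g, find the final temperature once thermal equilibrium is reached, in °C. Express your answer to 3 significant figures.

T_f = 21.2 °C

Heat to bring ice to 0 °C and melt it: q₁ = 34.6×2.04×21.3 + 34.6×334.0 = 13060 J
Heat the water can supply cooling to 0 °C: 158.2×4.17×45.6 = 30082.0 J > q₁, so all ice melts.
Energy balance: 158.2×4.17×(45.6 − T) = 13060 + 34.6×4.17×(T − 0)
659.694(45.6 − T) = 13060 + 144.282 T
30082.0 − 13060 = 803.976 T
T = 17022.0 / 803.976 = 21.17 °C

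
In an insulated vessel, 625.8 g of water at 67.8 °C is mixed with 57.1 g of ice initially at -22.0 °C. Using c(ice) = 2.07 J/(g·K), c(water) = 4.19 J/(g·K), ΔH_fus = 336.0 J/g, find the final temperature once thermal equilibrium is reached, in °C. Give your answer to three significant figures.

Heat to bring ice to 0 °C and melt it: q₁ = 57.1×2.07×22.0 + 57.1×336.0 = 21786 J
Heat the water can supply cooling to 0 °C: 625.8×4.19×67.8 = 177779 J > q₁, so all ice melts.
Energy balance: 625.8×4.19×(67.8 − T) = 21786 + 57.1×4.19×(T − 0)
2622.102(67.8 − T) = 21786 + 239.249 T
177779 − 21786 = 2861.351 T
T = 155993 / 2861.351 = 54.52 °C

T_f = 54.5 °C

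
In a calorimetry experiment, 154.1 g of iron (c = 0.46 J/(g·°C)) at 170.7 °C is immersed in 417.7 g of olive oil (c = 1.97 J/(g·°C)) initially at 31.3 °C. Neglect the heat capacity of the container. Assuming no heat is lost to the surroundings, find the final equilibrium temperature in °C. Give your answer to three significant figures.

T_f = 42.4 °C

Heat lost by iron = heat gained by olive oil.
(154.1)(0.46)(170.7 − T) = (417.7)(1.97)(T − 31.3)
70.886 (170.7 − T) = 822.869 (T − 31.3)
12100 − 70.886 T = 822.869 T − 25756
37856 = 893.755 T
T = 42.36 °C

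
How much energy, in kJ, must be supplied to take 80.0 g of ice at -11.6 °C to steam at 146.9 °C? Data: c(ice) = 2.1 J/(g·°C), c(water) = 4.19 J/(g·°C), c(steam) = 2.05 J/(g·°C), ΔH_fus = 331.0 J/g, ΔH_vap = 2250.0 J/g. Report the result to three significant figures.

q1 (heat ice -11.6→0.0 °C): 80.0 × 2.1 × 11.6 = 1949 J
q2 (melt at 0 °C): 80.0 × 331.0 = 26480 J
q3 (heat water 0.0→100.0 °C): 80.0 × 4.19 × 100.0 = 33520 J
q4 (vaporize at 100 °C): 80.0 × 2250.0 = 180000 J
q5 (heat steam 100.0→146.9 °C): 80.0 × 2.05 × 46.9 = 7692 J
Total: 1949 + 26480 + 33520 + 180000 + 7692 = 249641 J = 250 kJ

q = 250 kJ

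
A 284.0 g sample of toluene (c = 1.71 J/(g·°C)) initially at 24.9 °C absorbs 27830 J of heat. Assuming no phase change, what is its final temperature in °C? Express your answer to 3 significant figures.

ΔT = q / (m c) = 27830 / (284.0 × 1.71) = 57.31 °C
T_f = 24.9 + 57.31 = 82.21 °C

T_f = 82.2 °C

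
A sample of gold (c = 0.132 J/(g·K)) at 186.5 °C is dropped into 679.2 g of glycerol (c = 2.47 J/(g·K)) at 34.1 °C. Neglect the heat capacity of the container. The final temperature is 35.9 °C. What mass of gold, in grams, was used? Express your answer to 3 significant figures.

q_gained = (679.2 × 2.47) × (35.9 − 34.1) = 3020 J
q_lost = m × 0.132 × (186.5 − 35.9) = 19.8792 m
m = 3020 / 19.8792 = 152 g

m = 152 g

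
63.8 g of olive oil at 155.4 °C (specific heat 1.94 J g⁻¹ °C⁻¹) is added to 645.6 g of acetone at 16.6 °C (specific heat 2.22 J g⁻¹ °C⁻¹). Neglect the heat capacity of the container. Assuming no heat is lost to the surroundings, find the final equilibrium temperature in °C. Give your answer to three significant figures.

Heat lost by olive oil = heat gained by acetone.
(63.8)(1.94)(155.4 − T) = (645.6)(2.22)(T − 16.6)
123.772 (155.4 − T) = 1433.232 (T − 16.6)
19234 − 123.772 T = 1433.232 T − 23792
43026 = 1557.004 T
T = 27.63 °C

T_f = 27.6 °C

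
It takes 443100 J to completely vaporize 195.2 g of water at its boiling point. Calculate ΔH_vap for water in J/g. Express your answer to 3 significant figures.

ΔH_vap = 2270 J/g

ΔH_vap = q / m = 443100 / 195.2 = 2270 J/g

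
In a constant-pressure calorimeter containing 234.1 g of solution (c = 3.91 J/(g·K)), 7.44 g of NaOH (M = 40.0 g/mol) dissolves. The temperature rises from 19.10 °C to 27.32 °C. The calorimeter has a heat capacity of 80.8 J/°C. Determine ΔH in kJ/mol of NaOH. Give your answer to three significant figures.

|ΔT| = |27.32 − 19.10| = 8.22 °C
|q_surr| = (234.1 × 3.91 + 80.8) × 8.22 = 996.131 × 8.22 = 8188 J
n(NaOH) = 7.44 / 40.0 = 0.1860 mol
Temperature rose, so q_rxn = −|q_surr| = -8.188 kJ
ΔH = q_rxn / n = -44.02 kJ/mol

ΔH = -44.0 kJ/mol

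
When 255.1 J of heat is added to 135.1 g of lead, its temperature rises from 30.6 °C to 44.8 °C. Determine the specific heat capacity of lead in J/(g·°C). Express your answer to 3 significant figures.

c = 0.133 J/(g·°C)

c = q / (m ΔT) = 255.1 / (135.1 × 14.2)
c = 255.1 / 1918.42 = 0.133 J/(g·°C)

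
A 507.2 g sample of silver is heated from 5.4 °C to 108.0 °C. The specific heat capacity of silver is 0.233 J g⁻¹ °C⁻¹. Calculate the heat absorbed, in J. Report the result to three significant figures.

q = 12100 J

q = m c ΔT = 507.2 × 0.233 × (108.0 − 5.4)
q = 507.2 × 0.233 × 102.6 = 12130 J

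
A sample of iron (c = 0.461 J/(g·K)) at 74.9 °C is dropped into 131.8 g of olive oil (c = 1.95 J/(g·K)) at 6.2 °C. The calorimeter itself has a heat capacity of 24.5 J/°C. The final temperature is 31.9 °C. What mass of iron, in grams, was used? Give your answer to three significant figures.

m = 365 g

q_gained = (131.8 × 1.95 + 24.5) × (31.9 − 6.2) = 7235 J
q_lost = m × 0.461 × (74.9 − 31.9) = 19.823 m
m = 7235 / 19.823 = 365 g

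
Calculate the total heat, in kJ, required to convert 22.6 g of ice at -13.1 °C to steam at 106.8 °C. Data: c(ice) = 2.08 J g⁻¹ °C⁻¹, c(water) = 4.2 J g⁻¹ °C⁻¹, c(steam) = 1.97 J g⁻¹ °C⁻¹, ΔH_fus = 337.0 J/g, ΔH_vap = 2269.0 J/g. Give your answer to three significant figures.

q = 69.3 kJ

q1 (heat ice -13.1→0.0 °C): 22.6 × 2.08 × 13.1 = 616 J
q2 (melt at 0 °C): 22.6 × 337.0 = 7616 J
q3 (heat water 0.0→100.0 °C): 22.6 × 4.2 × 100.0 = 9492 J
q4 (vaporize at 100 °C): 22.6 × 2269.0 = 51279 J
q5 (heat steam 100.0→106.8 °C): 22.6 × 1.97 × 6.8 = 303 J
Total: 616 + 7616 + 9492 + 51279 + 303 = 69306 J = 69.3 kJ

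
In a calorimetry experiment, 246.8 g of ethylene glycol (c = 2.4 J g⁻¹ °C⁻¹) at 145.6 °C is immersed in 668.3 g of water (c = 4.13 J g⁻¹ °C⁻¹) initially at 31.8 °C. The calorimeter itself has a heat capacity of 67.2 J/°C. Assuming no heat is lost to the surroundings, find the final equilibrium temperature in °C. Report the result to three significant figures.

T_f = 51.5 °C

Heat lost by ethylene glycol = heat gained by water + calorimeter.
(246.8)(2.4)(145.6 − T) = [(668.3)(4.13) + 67.2](T − 31.8)
592.32 (145.6 − T) = 2827.279 (T − 31.8)
86242 − 592.32 T = 2827.279 T − 89907
176149 = 3419.599 T
T = 51.51 °C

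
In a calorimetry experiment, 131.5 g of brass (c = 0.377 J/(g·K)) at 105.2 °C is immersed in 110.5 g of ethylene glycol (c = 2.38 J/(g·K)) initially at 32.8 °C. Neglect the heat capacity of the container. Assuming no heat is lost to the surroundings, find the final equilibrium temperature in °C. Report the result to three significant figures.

T_f = 44.3 °C

Heat lost by brass = heat gained by ethylene glycol.
(131.5)(0.377)(105.2 − T) = (110.5)(2.38)(T − 32.8)
49.5755 (105.2 − T) = 262.99 (T − 32.8)
5215.3 − 49.5755 T = 262.99 T − 8626.1
13841.4 = 312.5655 T
T = 44.28 °C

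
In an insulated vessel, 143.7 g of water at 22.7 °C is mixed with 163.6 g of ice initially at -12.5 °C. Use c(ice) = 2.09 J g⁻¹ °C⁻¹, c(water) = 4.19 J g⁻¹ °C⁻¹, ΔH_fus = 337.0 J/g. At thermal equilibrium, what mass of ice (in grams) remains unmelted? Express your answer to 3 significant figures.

m_ice remaining = 136 g

Heat to warm all ice to 0 °C: 163.6×2.09×12.5 = 4274.1 J
Heat released by water cooling to 0 °C: 143.7×4.19×22.7 = 13668 J
13668 J < 4274.1 + 163.6×337.0 = 59407.3 J, so not all ice melts; final T = 0 °C.
Heat left for melting: 13668 − 4274.1 = 9393.9 J
Mass melted = 9393.9 / 337.0 = 27.88 g
Ice remaining = 163.6 − 27.88 = 135.72 g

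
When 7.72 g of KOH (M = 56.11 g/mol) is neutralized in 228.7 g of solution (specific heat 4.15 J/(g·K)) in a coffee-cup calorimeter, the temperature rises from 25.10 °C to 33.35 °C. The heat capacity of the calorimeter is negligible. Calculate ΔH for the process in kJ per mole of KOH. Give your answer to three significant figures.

ΔH = -56.9 kJ/mol

|ΔT| = |33.35 − 25.10| = 8.25 °C
|q_surr| = (228.7 × 4.15) × 8.25 = 949.105 × 8.25 = 7830 J
n(KOH) = 7.72 / 56.11 = 0.1376 mol
Temperature rose, so q_rxn = −|q_surr| = -7.830 kJ
ΔH = q_rxn / n = -56.90 kJ/mol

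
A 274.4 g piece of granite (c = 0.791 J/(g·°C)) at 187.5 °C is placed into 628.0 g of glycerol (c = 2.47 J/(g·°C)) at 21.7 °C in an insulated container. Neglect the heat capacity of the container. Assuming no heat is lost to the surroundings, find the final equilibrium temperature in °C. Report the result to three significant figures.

Heat lost by granite = heat gained by glycerol.
(274.4)(0.791)(187.5 − T) = (628.0)(2.47)(T − 21.7)
217.0504 (187.5 − T) = 1551.16 (T − 21.7)
40697 − 217.0504 T = 1551.16 T − 33660
74357 = 1768.2104 T
T = 42.05 °C

T_f = 42.1 °C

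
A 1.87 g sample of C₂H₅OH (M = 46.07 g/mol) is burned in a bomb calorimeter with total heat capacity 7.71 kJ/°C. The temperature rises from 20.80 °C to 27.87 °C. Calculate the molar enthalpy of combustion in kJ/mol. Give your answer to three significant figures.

ΔH = -1340 kJ/mol

ΔT = 27.87 − 20.80 = 7.07 °C
q_cal = C_cal × ΔT = 7.71 × 7.07 = 54.5097 kJ
n = 1.87 / 46.07 = 0.04059 mol
q_rxn = −q_cal = -54.5097 kJ
ΔH = -54.5097 / 0.04059 = -1343 kJ/mol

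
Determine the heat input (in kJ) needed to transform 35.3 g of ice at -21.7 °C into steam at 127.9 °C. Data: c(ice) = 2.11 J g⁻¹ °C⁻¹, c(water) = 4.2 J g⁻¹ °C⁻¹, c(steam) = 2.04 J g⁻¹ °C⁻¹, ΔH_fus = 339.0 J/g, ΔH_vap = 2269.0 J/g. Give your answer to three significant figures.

q1 (heat ice -21.7→0.0 °C): 35.3 × 2.11 × 21.7 = 1616 J
q2 (melt at 0 °C): 35.3 × 339.0 = 11967 J
q3 (heat water 0.0→100.0 °C): 35.3 × 4.2 × 100.0 = 14826 J
q4 (vaporize at 100 °C): 35.3 × 2269.0 = 80096 J
q5 (heat steam 100.0→127.9 °C): 35.3 × 2.04 × 27.9 = 2009 J
Total: 1616 + 11967 + 14826 + 80096 + 2009 = 110514 J = 111 kJ

q = 111 kJ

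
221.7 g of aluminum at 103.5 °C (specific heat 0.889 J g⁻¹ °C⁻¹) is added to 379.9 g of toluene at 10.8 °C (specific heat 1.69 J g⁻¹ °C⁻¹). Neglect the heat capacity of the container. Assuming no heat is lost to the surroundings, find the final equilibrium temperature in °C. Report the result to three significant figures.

Heat lost by aluminum = heat gained by toluene.
(221.7)(0.889)(103.5 − T) = (379.9)(1.69)(T − 10.8)
197.0913 (103.5 − T) = 642.031 (T − 10.8)
20399 − 197.0913 T = 642.031 T − 6933.9
27332.9 = 839.1223 T
T = 32.57 °C

T_f = 32.6 °C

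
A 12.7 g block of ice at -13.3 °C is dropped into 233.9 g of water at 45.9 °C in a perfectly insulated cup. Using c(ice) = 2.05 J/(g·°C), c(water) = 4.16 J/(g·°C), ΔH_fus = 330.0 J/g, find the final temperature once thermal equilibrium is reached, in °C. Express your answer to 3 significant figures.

Heat to bring ice to 0 °C and melt it: q₁ = 12.7×2.05×13.3 + 12.7×330.0 = 4537.3 J
Heat the water can supply cooling to 0 °C: 233.9×4.16×45.9 = 44661.8 J > q₁, so all ice melts.
Energy balance: 233.9×4.16×(45.9 − T) = 4537.3 + 12.7×4.16×(T − 0)
973.024(45.9 − T) = 4537.3 + 52.832 T
44661.8 − 4537.3 = 1025.856 T
T = 40124.5 / 1025.856 = 39.11 °C

T_f = 39.1 °C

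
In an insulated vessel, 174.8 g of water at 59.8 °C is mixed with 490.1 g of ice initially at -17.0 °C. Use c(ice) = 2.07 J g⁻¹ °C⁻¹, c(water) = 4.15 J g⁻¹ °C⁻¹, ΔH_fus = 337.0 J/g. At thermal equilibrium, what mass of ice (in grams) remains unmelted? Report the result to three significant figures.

m_ice remaining = 413 g

Heat to warm all ice to 0 °C: 490.1×2.07×17.0 = 17247 J
Heat released by water cooling to 0 °C: 174.8×4.15×59.8 = 43380 J
43380 J < 17247 + 490.1×337.0 = 182410.7 J, so not all ice melts; final T = 0 °C.
Heat left for melting: 43380 − 17247 = 26133 J
Mass melted = 26133 / 337.0 = 77.55 g
Ice remaining = 490.1 − 77.55 = 412.55 g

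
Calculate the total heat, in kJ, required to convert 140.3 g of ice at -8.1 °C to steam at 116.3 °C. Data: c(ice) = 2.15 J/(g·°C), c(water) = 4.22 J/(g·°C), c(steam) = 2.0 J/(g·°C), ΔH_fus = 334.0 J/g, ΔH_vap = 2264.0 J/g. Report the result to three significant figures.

q1 (heat ice -8.1→0.0 °C): 140.3 × 2.15 × 8.1 = 2443 J
q2 (melt at 0 °C): 140.3 × 334.0 = 46860 J
q3 (heat water 0.0→100.0 °C): 140.3 × 4.22 × 100.0 = 59207 J
q4 (vaporize at 100 °C): 140.3 × 2264.0 = 317639 J
q5 (heat steam 100.0→116.3 °C): 140.3 × 2.0 × 16.3 = 4574 J
Total: 2443 + 46860 + 59207 + 317639 + 4574 = 430723 J = 431 kJ

q = 431 kJ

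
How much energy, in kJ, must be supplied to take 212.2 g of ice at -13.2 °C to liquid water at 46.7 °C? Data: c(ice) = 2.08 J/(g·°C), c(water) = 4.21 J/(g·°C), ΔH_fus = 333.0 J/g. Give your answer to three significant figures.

q = 118 kJ

q1 (heat ice -13.2→0.0 °C): 212.2 × 2.08 × 13.2 = 5826 J
q2 (melt at 0 °C): 212.2 × 333.0 = 70663 J
q3 (heat water 0.0→46.7 °C): 212.2 × 4.21 × 46.7 = 41720 J
Total: 5826 + 70663 + 41720 = 118209 J = 118 kJ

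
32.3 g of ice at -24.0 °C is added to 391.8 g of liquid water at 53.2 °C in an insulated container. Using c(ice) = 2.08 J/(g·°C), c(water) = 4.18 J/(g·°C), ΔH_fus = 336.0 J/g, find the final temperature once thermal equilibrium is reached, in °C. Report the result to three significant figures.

T_f = 42.1 °C

Heat to bring ice to 0 °C and melt it: q₁ = 32.3×2.08×24.0 + 32.3×336.0 = 12465 J
Heat the water can supply cooling to 0 °C: 391.8×4.18×53.2 = 87126.9 J > q₁, so all ice melts.
Energy balance: 391.8×4.18×(53.2 − T) = 12465 + 32.3×4.18×(T − 0)
1637.724(53.2 − T) = 12465 + 135.014 T
87126.9 − 12465 = 1772.738 T
T = 74661.9 / 1772.738 = 42.12 °C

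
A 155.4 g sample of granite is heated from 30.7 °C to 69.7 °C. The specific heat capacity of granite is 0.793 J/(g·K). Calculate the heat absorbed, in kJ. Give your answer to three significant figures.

q = 4.81 kJ

q = m c ΔT = 155.4 × 0.793 × (69.7 − 30.7)
q = 155.4 × 0.793 × 39.0 = 4806 J = 4.81 kJ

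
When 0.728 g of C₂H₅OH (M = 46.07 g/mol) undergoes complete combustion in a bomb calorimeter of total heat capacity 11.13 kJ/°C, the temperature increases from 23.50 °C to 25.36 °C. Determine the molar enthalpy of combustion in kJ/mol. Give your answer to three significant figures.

ΔT = 25.36 − 23.50 = 1.86 °C
q_cal = C_cal × ΔT = 11.13 × 1.86 = 20.7018 kJ
n = 0.728 / 46.07 = 0.01580 mol
q_rxn = −q_cal = -20.7018 kJ
ΔH = -20.7018 / 0.01580 = -1310 kJ/mol

ΔH = -1310 kJ/mol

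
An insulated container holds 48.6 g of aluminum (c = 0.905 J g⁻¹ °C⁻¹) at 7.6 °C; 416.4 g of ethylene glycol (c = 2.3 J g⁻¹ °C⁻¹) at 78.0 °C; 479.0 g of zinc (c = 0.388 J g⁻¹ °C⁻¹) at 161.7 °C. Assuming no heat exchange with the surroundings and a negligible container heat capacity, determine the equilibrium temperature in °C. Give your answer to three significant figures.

T_f = 88.5 °C

Σ mᵢcᵢ(T − Tᵢ) = 0  ⇒  T = Σ mᵢcᵢTᵢ / Σ mᵢcᵢ
Σ mᵢcᵢ = 48.6×0.905 + 416.4×2.3 + 479.0×0.388 = 1187.555
Σ mᵢcᵢTᵢ = 43.983×7.6 + 957.72×78.0 + 185.852×161.7 = 105090
T = 105090 / 1187.555 = 88.49 °C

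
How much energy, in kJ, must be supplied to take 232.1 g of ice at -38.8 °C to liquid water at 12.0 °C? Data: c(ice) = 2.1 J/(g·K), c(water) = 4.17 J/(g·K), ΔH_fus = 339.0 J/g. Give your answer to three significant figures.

q1 (heat ice -38.8→0.0 °C): 232.1 × 2.1 × 38.8 = 18912 J
q2 (melt at 0 °C): 232.1 × 339.0 = 78682 J
q3 (heat water 0.0→12.0 °C): 232.1 × 4.17 × 12.0 = 11614 J
Total: 18912 + 78682 + 11614 = 109208 J = 109 kJ

q = 109 kJ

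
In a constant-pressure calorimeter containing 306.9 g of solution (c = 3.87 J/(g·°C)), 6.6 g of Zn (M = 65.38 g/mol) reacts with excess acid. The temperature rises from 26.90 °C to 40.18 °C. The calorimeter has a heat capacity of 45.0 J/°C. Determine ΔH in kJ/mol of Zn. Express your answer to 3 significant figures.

|ΔT| = |40.18 − 26.90| = 13.28 °C
|q_surr| = (306.9 × 3.87 + 45.0) × 13.28 = 1232.703 × 13.28 = 16370 J
n(Zn) = 6.6 / 65.38 = 0.1009 mol
Temperature rose, so q_rxn = −|q_surr| = -16.37 kJ
ΔH = q_rxn / n = -162.2 kJ/mol

ΔH = -162 kJ/mol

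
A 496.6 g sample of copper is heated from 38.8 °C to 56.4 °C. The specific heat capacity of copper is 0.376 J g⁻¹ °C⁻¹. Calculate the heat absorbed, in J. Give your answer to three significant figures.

q = m c ΔT = 496.6 × 0.376 × (56.4 − 38.8)
q = 496.6 × 0.376 × 17.6 = 3286 J

q = 3290 J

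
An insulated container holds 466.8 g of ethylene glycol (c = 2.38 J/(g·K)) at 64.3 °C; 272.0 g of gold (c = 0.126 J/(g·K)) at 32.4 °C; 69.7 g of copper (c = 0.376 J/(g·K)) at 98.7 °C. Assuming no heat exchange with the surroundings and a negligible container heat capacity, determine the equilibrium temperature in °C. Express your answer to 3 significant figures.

T_f = 64.1 °C

Σ mᵢcᵢ(T − Tᵢ) = 0  ⇒  T = Σ mᵢcᵢTᵢ / Σ mᵢcᵢ
Σ mᵢcᵢ = 466.8×2.38 + 272.0×0.126 + 69.7×0.376 = 1171.4632
Σ mᵢcᵢTᵢ = 1110.984×64.3 + 34.272×32.4 + 26.2072×98.7 = 75133
T = 75133 / 1171.4632 = 64.14 °C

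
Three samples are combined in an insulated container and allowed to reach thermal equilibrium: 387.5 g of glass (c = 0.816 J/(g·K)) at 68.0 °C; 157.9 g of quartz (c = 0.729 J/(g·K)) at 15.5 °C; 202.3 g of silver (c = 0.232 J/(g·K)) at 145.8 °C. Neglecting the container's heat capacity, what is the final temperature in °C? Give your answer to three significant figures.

T_f = 63.0 °C

Σ mᵢcᵢ(T − Tᵢ) = 0  ⇒  T = Σ mᵢcᵢTᵢ / Σ mᵢcᵢ
Σ mᵢcᵢ = 387.5×0.816 + 157.9×0.729 + 202.3×0.232 = 478.2427
Σ mᵢcᵢTᵢ = 316.2×68.0 + 115.1091×15.5 + 46.9336×145.8 = 30129
T = 30129 / 478.2427 = 63.00 °C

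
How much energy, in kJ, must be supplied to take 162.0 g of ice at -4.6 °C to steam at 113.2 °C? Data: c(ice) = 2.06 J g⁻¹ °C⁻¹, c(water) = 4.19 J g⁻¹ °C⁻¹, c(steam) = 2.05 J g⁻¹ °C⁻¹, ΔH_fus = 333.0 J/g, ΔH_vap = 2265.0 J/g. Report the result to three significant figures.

q1 (heat ice -4.6→0.0 °C): 162.0 × 2.06 × 4.6 = 1535 J
q2 (melt at 0 °C): 162.0 × 333.0 = 53946 J
q3 (heat water 0.0→100.0 °C): 162.0 × 4.19 × 100.0 = 67878 J
q4 (vaporize at 100 °C): 162.0 × 2265.0 = 366930 J
q5 (heat steam 100.0→113.2 °C): 162.0 × 2.05 × 13.2 = 4384 J
Total: 1535 + 53946 + 67878 + 366930 + 4384 = 494673 J = 495 kJ

q = 495 kJ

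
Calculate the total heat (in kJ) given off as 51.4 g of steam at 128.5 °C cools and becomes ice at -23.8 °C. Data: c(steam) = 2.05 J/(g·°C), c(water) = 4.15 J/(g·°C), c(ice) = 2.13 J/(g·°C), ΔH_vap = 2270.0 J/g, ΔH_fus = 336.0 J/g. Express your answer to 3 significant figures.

q = 161 kJ

q1 (cool steam 128.5→100 °C): 51.4 × 2.05 × 28.5 = 3003 J
q2 (condense at 100 °C): 51.4 × 2270.0 = 116678 J
q3 (cool water 100→0 °C): 51.4 × 4.15 × 100.0 = 21331 J
q4 (freeze at 0 °C): 51.4 × 336.0 = 17270 J
q5 (cool ice 0→-23.8 °C): 51.4 × 2.13 × 23.8 = 2606 J
Total: 3003 + 116678 + 21331 + 17270 + 2606 = 160888 J = 161 kJ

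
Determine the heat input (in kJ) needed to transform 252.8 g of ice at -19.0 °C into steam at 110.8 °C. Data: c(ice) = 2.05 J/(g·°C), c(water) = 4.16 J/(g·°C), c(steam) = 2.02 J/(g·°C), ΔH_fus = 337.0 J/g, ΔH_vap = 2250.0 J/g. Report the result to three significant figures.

q1 (heat ice -19.0→0.0 °C): 252.8 × 2.05 × 19.0 = 9847 J
q2 (melt at 0 °C): 252.8 × 337.0 = 85194 J
q3 (heat water 0.0→100.0 °C): 252.8 × 4.16 × 100.0 = 105165 J
q4 (vaporize at 100 °C): 252.8 × 2250.0 = 568800 J
q5 (heat steam 100.0→110.8 °C): 252.8 × 2.02 × 10.8 = 5515 J
Total: 9847 + 85194 + 105165 + 568800 + 5515 = 774521 J = 775 kJ

q = 775 kJ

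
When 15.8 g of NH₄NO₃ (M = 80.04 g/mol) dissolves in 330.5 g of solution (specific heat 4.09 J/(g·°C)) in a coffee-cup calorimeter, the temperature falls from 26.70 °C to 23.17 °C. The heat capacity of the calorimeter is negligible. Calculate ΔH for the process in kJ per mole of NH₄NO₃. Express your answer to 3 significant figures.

|ΔT| = |23.17 − 26.70| = 3.53 °C
|q_surr| = (330.5 × 4.09) × 3.53 = 1351.745 × 3.53 = 4772 J
n(NH₄NO₃) = 15.8 / 80.04 = 0.1974 mol
Temperature fell, so q_rxn = +|q_surr| = 4.772 kJ
ΔH = q_rxn / n = 24.17 kJ/mol

ΔH = 24.2 kJ/mol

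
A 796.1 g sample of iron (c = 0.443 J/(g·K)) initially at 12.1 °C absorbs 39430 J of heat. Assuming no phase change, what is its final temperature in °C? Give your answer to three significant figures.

T_f = 124 °C

ΔT = q / (m c) = 39430 / (796.1 × 0.443) = 111.8 °C
T_f = 12.1 + 111.8 = 123.9 °C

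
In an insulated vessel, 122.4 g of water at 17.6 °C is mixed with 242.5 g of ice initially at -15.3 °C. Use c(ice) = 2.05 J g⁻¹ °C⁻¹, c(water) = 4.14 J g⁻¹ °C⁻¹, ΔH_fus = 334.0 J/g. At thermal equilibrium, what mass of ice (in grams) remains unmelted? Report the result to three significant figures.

Heat to warm all ice to 0 °C: 242.5×2.05×15.3 = 7606.0 J
Heat released by water cooling to 0 °C: 122.4×4.14×17.6 = 8918.6 J
8918.6 J < 7606.0 + 242.5×334.0 = 88601.0 J, so not all ice melts; final T = 0 °C.
Heat left for melting: 8918.6 − 7606.0 = 1312.6 J
Mass melted = 1312.6 / 334.0 = 3.930 g
Ice remaining = 242.5 − 3.930 = 238.570 g

m_ice remaining = 239 g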